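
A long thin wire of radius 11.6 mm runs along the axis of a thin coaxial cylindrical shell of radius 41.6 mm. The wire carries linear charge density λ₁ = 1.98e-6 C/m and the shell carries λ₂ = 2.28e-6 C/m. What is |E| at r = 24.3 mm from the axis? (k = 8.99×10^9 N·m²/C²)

|E| = 1.47×10^6 N/C

Coaxial Gaussian cylinder, radius r = 24.3 mm, length L (between the conductors, 11.6 mm < r < 41.6 mm).
Only the inner wire is enclosed; the outer shell contributes nothing inside itself. λ_enc = λ₁ = 1.98×10^-6 C/m.
Gauss's law: E·2πrL = λ_enc L/ε₀.
E = 2k|λ_enc|/r = 2(8.99×10^9)(1.98e-6)/(0.0243) = 1.47e6 N/C.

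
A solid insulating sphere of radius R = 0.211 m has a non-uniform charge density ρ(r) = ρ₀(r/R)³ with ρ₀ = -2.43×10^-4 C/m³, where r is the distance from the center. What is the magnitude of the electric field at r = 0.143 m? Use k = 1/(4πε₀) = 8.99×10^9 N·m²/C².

2.04e5 N/C

By spherical symmetry E is radial; choose a Gaussian sphere of radius r = 0.143 m (r < R).
Integrate the density: Q_enc = 4π ∫₀^r ρ₀(r'/R)^3 r'² dr' = 4πρ₀ r^6/(6·R³) = -4.633×10^-7 C.
Gauss's law: E·4πr² = Q_enc/ε₀.
E = k|Q_enc|/r² = (8.99×10^9)(4.633×10^-7)/(0.143)² = 2.04×10^5 N/C.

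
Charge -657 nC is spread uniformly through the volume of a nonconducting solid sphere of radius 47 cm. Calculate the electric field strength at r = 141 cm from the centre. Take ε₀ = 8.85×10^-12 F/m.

Symmetry ⇒ E = E(r) r̂. Gaussian sphere of radius r = 141 cm (r > R, so the entire charge is enclosed).
Q_enc = -657 nC = -6.57×10^-7 C.
Applying ∮E·dA = Q_enc/ε₀ with Φ = E(4πr²):
E = |Q_enc|/(4πε₀r²) = (6.57×10^-7)/(4π·8.85×10^-12·(1.41)²) = 2.97e3 N/C.

2.97e3 N/C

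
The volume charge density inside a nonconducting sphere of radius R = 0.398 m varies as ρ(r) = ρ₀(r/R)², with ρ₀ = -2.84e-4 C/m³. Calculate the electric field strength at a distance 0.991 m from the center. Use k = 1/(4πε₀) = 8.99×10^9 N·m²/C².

E ≈ 4.12×10^5 N/C

By spherical symmetry E is radial; choose a Gaussian sphere of radius r = 0.991 m (r > R, all charge enclosed).
Q_enc = 4π ∫₀^R ρ₀(r'/R)^2 r'² dr' = 4πρ₀R³/5 = -4.50e-5 C.
Gauss's law: E·4πr² = Q_enc/ε₀.
E = k|Q_enc|/r² = (8.99×10^9)(4.50×10^-5)/(0.991)² = 4.12×10^5 N/C.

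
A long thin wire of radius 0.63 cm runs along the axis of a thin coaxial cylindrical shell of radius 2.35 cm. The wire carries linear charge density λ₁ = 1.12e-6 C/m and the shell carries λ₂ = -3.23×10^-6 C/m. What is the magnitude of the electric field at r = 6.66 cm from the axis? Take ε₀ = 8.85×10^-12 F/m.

E = 5.70×10^5 V/m

Coaxial Gaussian cylinder, radius r = 6.66 cm, length L (r > 2.35 cm, enclosing both).
λ_enc = λ₁ + λ₂ = (1.12e-6) + (-3.23×10^-6) = -2.11×10^-6 C/m.
Applying ∮E·dA = Q_enc/ε₀ with the end caps contributing no flux:
E = |λ_enc|/(2πε₀r) = (2.11e-6)/(2π·8.85×10^-12·0.0666) = 5.70e5 N/C.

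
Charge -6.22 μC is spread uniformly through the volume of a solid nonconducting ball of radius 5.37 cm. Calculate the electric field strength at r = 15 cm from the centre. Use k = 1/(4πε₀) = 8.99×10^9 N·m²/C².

E = 2.49e6 V/m

Take a concentric spherical Gaussian surface of radius r = 15 cm (r > R, so the entire charge is enclosed).
Q_enc = -6.22 μC = -6.22×10^-6 C.
Gauss's law: E·4πr² = Q_enc/ε₀.
E = k|Q_enc|/r² = (8.99×10^9)(6.22e-6)/(0.15)² = 2.49×10^6 N/C.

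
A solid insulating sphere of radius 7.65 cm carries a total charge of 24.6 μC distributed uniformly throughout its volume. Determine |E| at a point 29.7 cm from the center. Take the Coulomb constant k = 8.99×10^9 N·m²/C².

E = 2.51×10^6 V/m

By spherical symmetry E is radial; choose a Gaussian sphere of radius r = 29.7 cm (r > R, so the entire charge is enclosed).
Q_enc = 24.6 μC = 2.46×10^-5 C.
By Gauss's law, ∮E·dA = E·4πr² = Q_enc/ε₀.
E = k|Q_enc|/r² = (8.99×10^9)(2.46×10^-5)/(0.297)² = 2.51×10^6 N/C.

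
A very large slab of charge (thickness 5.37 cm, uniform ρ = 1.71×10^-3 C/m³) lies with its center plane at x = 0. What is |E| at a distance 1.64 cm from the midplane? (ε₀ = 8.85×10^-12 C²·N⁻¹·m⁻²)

|E| ≈ 3.17×10^6 V/m

By symmetry E is perpendicular to the slab. A Gaussian pillbox from −1.64 cm to +1.64 cm (face area A) lies entirely within the slab.
Q_enc = ρ·(2x)·A and flux = 2EA, so 2EA = 2ρxA/ε₀ ⇒ E = |ρ|x/ε₀.
E = (1.71×10^-3)(0.0164)/(8.85×10^-12) = 3.17×10^6 N/C.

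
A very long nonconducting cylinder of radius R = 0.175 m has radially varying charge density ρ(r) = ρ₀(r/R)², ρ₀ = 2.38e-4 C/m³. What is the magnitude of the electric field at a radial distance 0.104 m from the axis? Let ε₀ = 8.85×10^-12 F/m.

E = 2.47×10^5 N/C

Coaxial Gaussian cylinder, radius r = 0.104 m, length L (r < R).
λ_enc = ∫₀^r ρ(r')·2πr' dr' = (2πρ₀/R²)·r^4/4 = 1.428×10^-6 C/m.
Gauss's law: E·2πrL = λ_enc L/ε₀.
E = |λ_enc|/(2πε₀r) = (1.428×10^-6)/(2π·8.85×10^-12·0.104) = 2.47×10^5 N/C.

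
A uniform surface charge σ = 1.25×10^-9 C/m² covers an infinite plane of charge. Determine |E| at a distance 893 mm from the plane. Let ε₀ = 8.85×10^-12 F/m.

By planar symmetry E is perpendicular to the sheet and uniform; use a Gaussian pillbox with flat faces of area A on each side of the sheet.
Flux Φ = 2EA and Q_enc = σA, so 2EA = σA/ε₀ ⇒ E = |σ|/(2ε₀), independent of distance.
E = |σ|/(2ε₀) = (1.25×10^-9)/(2·8.85×10^-12) = 70.6 N/C.

|E| ≈ 70.6 V/m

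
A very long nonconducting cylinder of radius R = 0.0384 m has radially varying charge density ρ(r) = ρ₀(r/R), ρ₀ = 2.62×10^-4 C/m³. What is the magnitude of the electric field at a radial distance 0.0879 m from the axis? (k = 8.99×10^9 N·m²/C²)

E = 1.66e5 N/C

Take a coaxial cylindrical Gaussian surface of radius r = 0.0879 m and length L (r > R, full charge per length enclosed).
λ_enc = 2π ∫₀^R ρ₀(r'/R)^1 r' dr' = 2πρ₀R²/3 = 8.091e-7 C/m.
Applying ∮E·dA = Q_enc/ε₀ with the end caps contributing no flux:
E = 2k|λ_enc|/r = 2(8.99×10^9)(8.091e-7)/(0.0879) = 1.66×10^5 N/C.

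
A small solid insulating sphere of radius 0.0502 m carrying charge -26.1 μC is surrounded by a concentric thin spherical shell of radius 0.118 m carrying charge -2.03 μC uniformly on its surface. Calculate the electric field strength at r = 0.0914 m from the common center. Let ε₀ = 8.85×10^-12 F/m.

2.81×10^7 V/m

By spherical symmetry E is radial; choose a Gaussian sphere of radius r = 0.0914 m (between the bodies, 0.0502 m < r < 0.118 m).
The shell at 0.118 m lies outside the Gaussian surface, so Q_enc = -26.1 μC = -2.61×10^-5 C.
Applying ∮E·dA = Q_enc/ε₀ with Φ = E(4πr²):
E = |Q_enc|/(4πε₀r²) = (2.61e-5)/(4π·8.85×10^-12·(0.0914)²) = 2.81×10^7 N/C.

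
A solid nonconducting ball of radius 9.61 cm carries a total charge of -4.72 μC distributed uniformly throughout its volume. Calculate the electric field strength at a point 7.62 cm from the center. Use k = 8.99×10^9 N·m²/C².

E ≈ 3.64×10^6 N/C

By spherical symmetry E is radial; choose a Gaussian sphere of radius r = 7.62 cm (r < R).
Only the charge within r is enclosed: Q_enc = Q·(r/R)³ = (-4.72 μC)·(7.62 cm/9.61 cm)³ = -2.353e-6 C.
Since E is radial and uniform over the Gaussian sphere, Φ = E·4πr² = Q_enc/ε₀.
E = k|Q_enc|/r² = (8.99×10^9)(2.353e-6)/(0.0762)² = 3.64×10^6 N/C.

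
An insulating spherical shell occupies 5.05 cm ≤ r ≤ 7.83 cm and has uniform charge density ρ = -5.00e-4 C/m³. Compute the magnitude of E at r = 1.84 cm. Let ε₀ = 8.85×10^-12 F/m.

|E| = 0 V/m

Take a concentric spherical Gaussian surface of radius r = 1.84 cm (r < 5.05 cm, inside the empty cavity).
No charge is enclosed, so by Gauss's law E·4πr² = 0 ⇒ E = 0.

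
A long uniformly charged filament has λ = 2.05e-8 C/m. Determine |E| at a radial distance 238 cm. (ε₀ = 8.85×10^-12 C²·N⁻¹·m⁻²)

Coaxial Gaussian cylinder, radius r = 238 cm, length L.
Q_enc = λL, so λ_enc = 2.05e-8 C/m.
Since E is radial and uniform over the curved surface, Φ = E·2πrL = Q_enc/ε₀ = λ_enc L/ε₀.
E = |λ_enc|/(2πε₀r) = (2.05e-8)/(2π·8.85×10^-12·2.38) = 155 N/C.

E ≈ 155 N/C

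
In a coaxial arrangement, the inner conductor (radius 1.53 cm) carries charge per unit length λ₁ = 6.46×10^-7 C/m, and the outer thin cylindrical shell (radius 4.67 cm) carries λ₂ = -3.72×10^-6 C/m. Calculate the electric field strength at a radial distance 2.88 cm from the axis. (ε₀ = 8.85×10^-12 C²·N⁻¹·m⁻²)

E ≈ 4.03×10^5 V/m

Take a coaxial cylindrical Gaussian surface of radius r = 2.88 cm and length L (between the conductors, 1.53 cm < r < 4.67 cm).
The shell at 4.67 cm lies outside the Gaussian surface, so λ_enc = λ₁ = 6.46×10^-7 C/m.
Since E is radial and uniform over the curved surface, Φ = E·2πrL = Q_enc/ε₀ = λ_enc L/ε₀.
E = |λ_enc|/(2πε₀r) = (6.46e-7)/(2π·8.85×10^-12·0.0288) = 4.03×10^5 N/C.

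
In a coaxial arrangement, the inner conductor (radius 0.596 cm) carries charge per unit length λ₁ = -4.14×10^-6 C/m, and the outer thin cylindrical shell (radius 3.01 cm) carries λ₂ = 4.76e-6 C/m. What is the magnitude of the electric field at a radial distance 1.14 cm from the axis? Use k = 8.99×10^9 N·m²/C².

Choose a coaxial cylinder of radius r = 1.14 cm (arbitrary length L) as the Gaussian surface (between the conductors, 0.596 cm < r < 3.01 cm).
Only the inner wire is enclosed; the outer shell contributes nothing inside itself. λ_enc = λ₁ = -4.14×10^-6 C/m.
Since E is radial and uniform over the curved surface, Φ = E·2πrL = Q_enc/ε₀ = λ_enc L/ε₀.
E = 2k|λ_enc|/r = 2(8.99×10^9)(4.14e-6)/(0.0114) = 6.53×10^6 N/C.

|E| ≈ 6.53×10^6 N/C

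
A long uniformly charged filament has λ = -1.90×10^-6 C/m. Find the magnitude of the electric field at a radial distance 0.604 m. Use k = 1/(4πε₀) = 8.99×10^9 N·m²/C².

|E| ≈ 5.66×10^4 N/C

Take a coaxial cylindrical Gaussian surface of radius r = 0.604 m and length L.
Q_enc = λL, so λ_enc = -1.90×10^-6 C/m.
Since E is radial and uniform over the curved surface, Φ = E·2πrL = Q_enc/ε₀ = λ_enc L/ε₀.
E = 2k|λ_enc|/r = 2(8.99×10^9)(1.90×10^-6)/(0.604) = 5.66e4 N/C.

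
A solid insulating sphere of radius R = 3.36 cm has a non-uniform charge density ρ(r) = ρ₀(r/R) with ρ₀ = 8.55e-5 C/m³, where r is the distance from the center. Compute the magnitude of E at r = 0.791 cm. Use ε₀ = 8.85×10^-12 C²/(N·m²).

E ≈ 4.50e3 N/C

Take a concentric spherical Gaussian surface of radius r = 0.791 cm (r < R).
Q_enc = ∫₀^r ρ(r')·4πr'² dr' = (4πρ₀/R) ∫₀^r r'^3 dr' = 4πρ₀ r^4/(4·R) = 3.13×10^-11 C.
Gauss's law: E·4πr² = Q_enc/ε₀.
E = |Q_enc|/(4πε₀r²) = (3.13×10^-11)/(4π·8.85×10^-12·(0.00791)²) = 4.50×10^3 N/C.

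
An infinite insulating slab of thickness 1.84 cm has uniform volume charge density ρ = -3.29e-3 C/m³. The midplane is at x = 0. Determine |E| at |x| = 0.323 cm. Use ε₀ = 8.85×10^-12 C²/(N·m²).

E ≈ 1.20×10^6 N/C

By symmetry E is perpendicular to the slab. A Gaussian pillbox from −0.323 cm to +0.323 cm (face area A) lies entirely within the slab.
Q_enc = ρ·(2x)·A and flux = 2EA, so 2EA = 2ρxA/ε₀ ⇒ E = |ρ|x/ε₀.
E = (3.29×10^-3)(0.00323)/(8.85×10^-12) = 1.20×10^6 N/C.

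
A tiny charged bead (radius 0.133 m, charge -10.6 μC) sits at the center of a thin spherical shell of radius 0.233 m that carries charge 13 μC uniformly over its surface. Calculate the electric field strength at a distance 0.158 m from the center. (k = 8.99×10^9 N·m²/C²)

3.82×10^6 N/C

Take a concentric spherical Gaussian surface of radius r = 0.158 m (between the bodies, 0.133 m < r < 0.233 m).
Only the inner charge is enclosed; the outer shell contributes nothing inside itself. Q_enc = -10.6 μC = -1.06×10^-5 C.
Since E is radial and uniform over the Gaussian sphere, Φ = E·4πr² = Q_enc/ε₀.
E = k|Q_enc|/r² = (8.99×10^9)(1.06e-5)/(0.158)² = 3.82×10^6 N/C.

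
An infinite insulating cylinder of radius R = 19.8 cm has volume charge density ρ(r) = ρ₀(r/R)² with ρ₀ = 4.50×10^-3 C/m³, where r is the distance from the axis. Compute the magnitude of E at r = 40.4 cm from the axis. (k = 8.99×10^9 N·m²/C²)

Take a coaxial cylindrical Gaussian surface of radius r = 40.4 cm and length L (r > R, full charge per length enclosed).
λ_enc = 2π ∫₀^R ρ₀(r'/R)^2 r' dr' = 2πρ₀R²/4 = 2.771×10^-4 C/m.
Since E is radial and uniform over the curved surface, Φ = E·2πrL = Q_enc/ε₀ = λ_enc L/ε₀.
E = 2k|λ_enc|/r = 2(8.99×10^9)(2.771×10^-4)/(0.404) = 1.23e7 N/C.

E = 1.23×10^7 N/C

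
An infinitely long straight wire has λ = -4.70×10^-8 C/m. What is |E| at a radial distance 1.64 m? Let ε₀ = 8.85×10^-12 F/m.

|E| ≈ 515 N/C

Take a coaxial cylindrical Gaussian surface of radius r = 1.64 m and length L.
Q_enc = λL, so λ_enc = -4.70×10^-8 C/m.
By Gauss's law (flux through the curved wall only), E·2πrL = λ_enc L/ε₀.
E = |λ_enc|/(2πε₀r) = (4.70×10^-8)/(2π·8.85×10^-12·1.64) = 515 N/C.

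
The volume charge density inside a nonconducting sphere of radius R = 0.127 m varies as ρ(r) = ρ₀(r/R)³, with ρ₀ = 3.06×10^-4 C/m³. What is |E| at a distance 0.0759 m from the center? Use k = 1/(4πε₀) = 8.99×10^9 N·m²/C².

Take a concentric spherical Gaussian surface of radius r = 0.0759 m (r < R).
Integrate the density: Q_enc = 4π ∫₀^r ρ₀(r'/R)^3 r'² dr' = 4πρ₀ r^6/(6·R³) = 5.982×10^-8 C.
Since E is radial and uniform over the Gaussian sphere, Φ = E·4πr² = Q_enc/ε₀.
E = k|Q_enc|/r² = (8.99×10^9)(5.982×10^-8)/(0.0759)² = 9.33e4 N/C.

|E| ≈ 9.33×10^4 N/C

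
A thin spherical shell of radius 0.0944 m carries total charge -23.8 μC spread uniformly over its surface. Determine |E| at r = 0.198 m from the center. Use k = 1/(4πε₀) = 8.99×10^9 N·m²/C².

Use a concentric Gaussian sphere at r = 0.198 m (r > 0.0944 m).
The entire shell is enclosed: Q_enc = -2.38e-5 C.
Gauss's law: E·4πr² = Q_enc/ε₀.
E = k|Q_enc|/r² = (8.99×10^9)(2.38e-5)/(0.198)² = 5.46×10^6 N/C.

E = 5.46e6 N/C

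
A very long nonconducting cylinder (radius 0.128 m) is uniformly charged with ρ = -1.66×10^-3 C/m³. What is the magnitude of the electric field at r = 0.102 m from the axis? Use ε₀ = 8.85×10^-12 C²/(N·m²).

Coaxial Gaussian cylinder, radius r = 0.102 m, length L (r < R).
Charge inside radius r per length L is ρ·πr²·L, so λ_enc = ρπr² = -5.426e-5 C/m.
Applying ∮E·dA = Q_enc/ε₀ with the end caps contributing no flux:
E = |λ_enc|/(2πε₀r) = (5.426e-5)/(2π·8.85×10^-12·0.102) = 9.57×10^6 N/C.

|E| ≈ 9.57×10^6 N/C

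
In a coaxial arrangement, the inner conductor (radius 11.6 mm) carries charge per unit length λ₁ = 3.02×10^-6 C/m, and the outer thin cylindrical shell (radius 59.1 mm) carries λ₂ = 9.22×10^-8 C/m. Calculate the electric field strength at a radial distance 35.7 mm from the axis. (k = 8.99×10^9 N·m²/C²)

Coaxial Gaussian cylinder, radius r = 35.7 mm, length L (between the conductors, 11.6 mm < r < 59.1 mm).
Only the inner wire is enclosed; the outer shell contributes nothing inside itself. λ_enc = λ₁ = 3.02×10^-6 C/m.
By Gauss's law (flux through the curved wall only), E·2πrL = λ_enc L/ε₀.
E = 2k|λ_enc|/r = 2(8.99×10^9)(3.02×10^-6)/(0.0357) = 1.52×10^6 N/C.

E = 1.52e6 N/C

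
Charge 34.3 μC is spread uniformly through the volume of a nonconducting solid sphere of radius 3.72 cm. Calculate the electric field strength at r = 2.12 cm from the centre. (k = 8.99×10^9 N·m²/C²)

E ≈ 1.27×10^8 V/m

Symmetry ⇒ E = E(r) r̂. Gaussian sphere of radius r = 2.12 cm (r < R).
Only the charge within r is enclosed: Q_enc = Q·(r/R)³ = (34.3 μC)·(2.12 cm/3.72 cm)³ = 6.349e-6 C.
Applying ∮E·dA = Q_enc/ε₀ with Φ = E(4πr²):
E = k|Q_enc|/r² = (8.99×10^9)(6.349×10^-6)/(0.0212)² = 1.27e8 N/C.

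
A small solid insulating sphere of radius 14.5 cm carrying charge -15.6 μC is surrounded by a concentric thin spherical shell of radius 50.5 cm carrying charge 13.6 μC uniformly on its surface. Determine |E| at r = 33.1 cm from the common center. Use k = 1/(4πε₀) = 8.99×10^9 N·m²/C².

By spherical symmetry E is radial; choose a Gaussian sphere of radius r = 33.1 cm (between the bodies, 14.5 cm < r < 50.5 cm).
The shell at 50.5 cm lies outside the Gaussian surface, so Q_enc = -15.6 μC = -1.56×10^-5 C.
Since E is radial and uniform over the Gaussian sphere, Φ = E·4πr² = Q_enc/ε₀.
E = k|Q_enc|/r² = (8.99×10^9)(1.56×10^-5)/(0.331)² = 1.28e6 N/C.

E = 1.28×10^6 N/C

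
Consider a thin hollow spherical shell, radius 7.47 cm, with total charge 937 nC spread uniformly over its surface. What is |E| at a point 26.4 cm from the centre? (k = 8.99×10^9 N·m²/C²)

E = 1.21×10^5 V/m

By spherical symmetry E is radial; choose a Gaussian sphere of radius r = 26.4 cm (r > 7.47 cm).
The entire shell is enclosed: Q_enc = 9.37×10^-7 C.
Applying ∮E·dA = Q_enc/ε₀ with Φ = E(4πr²):
E = k|Q_enc|/r² = (8.99×10^9)(9.37×10^-7)/(0.264)² = 1.21×10^5 N/C.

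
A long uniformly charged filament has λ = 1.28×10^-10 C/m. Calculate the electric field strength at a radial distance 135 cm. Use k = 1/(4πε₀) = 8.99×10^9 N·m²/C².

Coaxial Gaussian cylinder, radius r = 135 cm, length L.
Q_enc = λL, so λ_enc = 1.28×10^-10 C/m.
Since E is radial and uniform over the curved surface, Φ = E·2πrL = Q_enc/ε₀ = λ_enc L/ε₀.
E = 2k|λ_enc|/r = 2(8.99×10^9)(1.28e-10)/(1.35) = 1.7 N/C.

|E| ≈ 1.7 N/C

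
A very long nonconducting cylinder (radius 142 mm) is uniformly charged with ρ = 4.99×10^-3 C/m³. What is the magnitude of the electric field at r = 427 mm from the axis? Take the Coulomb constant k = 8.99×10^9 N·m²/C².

Choose a coaxial cylinder of radius r = 427 mm (arbitrary length L) as the Gaussian surface (r > 142 mm, full cross-section enclosed).
λ_enc = ρ·πR² = (4.99e-3)π(0.142)² = 3.161×10^-4 C/m.
Applying ∮E·dA = Q_enc/ε₀ with the end caps contributing no flux:
E = 2k|λ_enc|/r = 2(8.99×10^9)(3.161×10^-4)/(0.427) = 1.33e7 N/C.

E = 1.33×10^7 N/C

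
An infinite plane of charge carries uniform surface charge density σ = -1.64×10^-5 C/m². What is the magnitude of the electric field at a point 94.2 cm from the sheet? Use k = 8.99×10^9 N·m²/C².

9.26e5 V/m

The symmetry is planar: E is normal to the sheet and the same magnitude on both sides. Take a pillbox straddling the sheet with end-cap area A.
Only the two end caps contribute flux: Φ = 2EA. With Q_enc = σA, Gauss's law gives E = |σ|/(2ε₀).
E = 2πk|σ| = 2π(8.99×10^9)(1.64×10^-5) = 9.26×10^5 N/C.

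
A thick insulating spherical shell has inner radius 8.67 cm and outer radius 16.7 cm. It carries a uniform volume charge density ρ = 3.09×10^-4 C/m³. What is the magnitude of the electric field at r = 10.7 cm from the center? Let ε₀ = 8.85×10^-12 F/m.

Take a concentric spherical Gaussian surface of radius r = 10.7 cm (within the shell material, 8.67 cm < r < 16.7 cm).
Only the shell between 8.67 cm and r is enclosed: Q_enc = ρ·(4π/3)(r³ − a³) = (3.09×10^-4)·(4π/3)·((0.107)³ − (0.0867)³) = 7.421×10^-7 C.
Since E is radial and uniform over the Gaussian sphere, Φ = E·4πr² = Q_enc/ε₀.
E = |Q_enc|/(4πε₀r²) = (7.421e-7)/(4π·8.85×10^-12·(0.107)²) = 5.83×10^5 N/C.

E = 5.83×10^5 N/C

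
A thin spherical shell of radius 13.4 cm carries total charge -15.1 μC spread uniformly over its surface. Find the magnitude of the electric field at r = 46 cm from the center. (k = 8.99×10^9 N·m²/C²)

Take a concentric spherical Gaussian surface of radius r = 46 cm (r > 13.4 cm).
The entire shell is enclosed: Q_enc = -1.51e-5 C.
By Gauss's law, ∮E·dA = E·4πr² = Q_enc/ε₀.
E = k|Q_enc|/r² = (8.99×10^9)(1.51×10^-5)/(0.46)² = 6.42×10^5 N/C.

|E| ≈ 6.42e5 N/C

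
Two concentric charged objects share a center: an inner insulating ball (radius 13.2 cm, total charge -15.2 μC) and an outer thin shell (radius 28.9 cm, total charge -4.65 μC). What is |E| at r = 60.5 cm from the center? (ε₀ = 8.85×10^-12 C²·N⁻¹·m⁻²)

E ≈ 4.88×10^5 V/m

Take a concentric spherical Gaussian surface of radius r = 60.5 cm (r > 28.9 cm, enclosing both).
Q_enc = (-15.2 μC) + (-4.65 μC) = -1.985e-5 C.
By Gauss's law, ∮E·dA = E·4πr² = Q_enc/ε₀.
E = |Q_enc|/(4πε₀r²) = (1.985e-5)/(4π·8.85×10^-12·(0.605)²) = 4.88×10^5 N/C.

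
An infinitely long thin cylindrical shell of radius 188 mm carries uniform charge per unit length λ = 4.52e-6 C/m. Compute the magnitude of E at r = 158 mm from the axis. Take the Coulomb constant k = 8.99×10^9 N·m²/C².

By cylindrical symmetry E is radial; use a coaxial Gaussian cylinder of radius 158 mm and length L (r < 188 mm, inside the shell).
All the surface charge lies outside this cylinder: Q_enc = 0, hence E = 0.

E = 0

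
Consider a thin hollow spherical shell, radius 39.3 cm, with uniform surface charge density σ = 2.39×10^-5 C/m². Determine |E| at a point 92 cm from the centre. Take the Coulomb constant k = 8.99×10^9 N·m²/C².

|E| = 4.93×10^5 N/C

Use a concentric Gaussian sphere at r = 92 cm (r > 39.3 cm).
The entire shell is enclosed: Q_enc = σ·4πR² = (2.39×10^-5)·4π·(0.393)² = 4.639×10^-5 C.
Since E is radial and uniform over the Gaussian sphere, Φ = E·4πr² = Q_enc/ε₀.
E = k|Q_enc|/r² = (8.99×10^9)(4.639×10^-5)/(0.92)² = 4.93×10^5 N/C.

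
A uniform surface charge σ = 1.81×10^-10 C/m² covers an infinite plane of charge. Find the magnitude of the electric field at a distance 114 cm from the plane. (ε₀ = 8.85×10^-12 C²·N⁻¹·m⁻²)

E ≈ 10.2 V/m

Choose a cylindrical pillbox piercing the sheet, end faces (area A) parallel to it.
Only the two end caps contribute flux: Φ = 2EA. With Q_enc = σA, Gauss's law gives E = |σ|/(2ε₀).
E = |σ|/(2ε₀) = (1.81e-10)/(2·8.85×10^-12) = 10.2 N/C.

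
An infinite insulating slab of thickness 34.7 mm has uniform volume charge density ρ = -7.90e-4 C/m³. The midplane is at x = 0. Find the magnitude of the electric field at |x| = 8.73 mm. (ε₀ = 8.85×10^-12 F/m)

By symmetry E is perpendicular to the slab. A Gaussian pillbox from −8.73 mm to +8.73 mm (face area A) lies entirely within the slab.
Q_enc = ρ·(2x)·A and flux = 2EA, so 2EA = 2ρxA/ε₀ ⇒ E = |ρ|x/ε₀.
E = (7.90e-4)(0.00873)/(8.85×10^-12) = 7.79×10^5 N/C.

7.79×10^5 V/m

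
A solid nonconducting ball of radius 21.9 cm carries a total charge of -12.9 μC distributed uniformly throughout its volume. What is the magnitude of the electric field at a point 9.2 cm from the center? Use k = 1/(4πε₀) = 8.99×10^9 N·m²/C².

By spherical symmetry E is radial; choose a Gaussian sphere of radius r = 9.2 cm (r < R).
For a uniform sphere the enclosed fraction is (r/R)³, so Q_enc = (-12.9 μC)(0.092/0.219)³ = -9.564e-7 C.
Gauss's law: E·4πr² = Q_enc/ε₀.
E = k|Q_enc|/r² = (8.99×10^9)(9.564e-7)/(0.092)² = 1.02×10^6 N/C.

|E| = 1.02×10^6 V/m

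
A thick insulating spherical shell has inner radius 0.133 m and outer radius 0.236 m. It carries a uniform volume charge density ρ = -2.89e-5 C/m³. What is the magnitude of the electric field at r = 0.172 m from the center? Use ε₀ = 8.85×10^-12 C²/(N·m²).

By spherical symmetry E is radial; choose a Gaussian sphere of radius r = 0.172 m (within the shell material, 0.133 m < r < 0.236 m).
Enclosed charge is the volume from a to r: Q_enc = (4π/3)ρ(r³ − a³) = -3.312×10^-7 C.
Applying ∮E·dA = Q_enc/ε₀ with Φ = E(4πr²):
E = |Q_enc|/(4πε₀r²) = (3.312×10^-7)/(4π·8.85×10^-12·(0.172)²) = 1.01×10^5 N/C.

E ≈ 1.01×10^5 N/C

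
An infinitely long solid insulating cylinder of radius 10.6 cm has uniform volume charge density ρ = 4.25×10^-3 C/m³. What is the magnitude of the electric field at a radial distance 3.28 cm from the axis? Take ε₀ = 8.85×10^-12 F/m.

Take a coaxial cylindrical Gaussian surface of radius r = 3.28 cm and length L (r < R).
Charge inside radius r per length L is ρ·πr²·L, so λ_enc = ρπr² = 1.436×10^-5 C/m.
Applying ∮E·dA = Q_enc/ε₀ with the end caps contributing no flux:
E = |λ_enc|/(2πε₀r) = (1.436×10^-5)/(2π·8.85×10^-12·0.0328) = 7.88×10^6 N/C.

|E| = 7.88×10^6 V/m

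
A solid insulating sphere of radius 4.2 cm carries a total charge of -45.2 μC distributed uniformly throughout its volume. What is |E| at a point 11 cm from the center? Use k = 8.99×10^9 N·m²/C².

Use a concentric Gaussian sphere at r = 11 cm (r > R, so the entire charge is enclosed).
Q_enc = -45.2 μC = -4.52e-5 C.
Gauss's law: E·4πr² = Q_enc/ε₀.
E = k|Q_enc|/r² = (8.99×10^9)(4.52×10^-5)/(0.11)² = 3.36×10^7 N/C.

3.36×10^7 N/C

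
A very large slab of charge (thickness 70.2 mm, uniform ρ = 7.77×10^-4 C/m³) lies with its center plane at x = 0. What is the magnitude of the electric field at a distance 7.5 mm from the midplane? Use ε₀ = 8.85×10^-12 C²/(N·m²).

By symmetry E is perpendicular to the slab. A Gaussian pillbox from −7.5 mm to +7.5 mm (face area A) lies entirely within the slab.
Q_enc = ρ·(2x)·A and flux = 2EA, so 2EA = 2ρxA/ε₀ ⇒ E = |ρ|x/ε₀.
E = (7.77×10^-4)(0.0075)/(8.85×10^-12) = 6.58×10^5 N/C.

|E| = 6.58×10^5 V/m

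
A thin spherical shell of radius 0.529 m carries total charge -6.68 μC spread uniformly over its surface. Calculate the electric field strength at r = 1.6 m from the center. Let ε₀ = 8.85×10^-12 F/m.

|E| = 2.35e4 N/C

Use a concentric Gaussian sphere at r = 1.6 m (r > 0.529 m).
The entire shell is enclosed: Q_enc = -6.68e-6 C.
Gauss's law: E·4πr² = Q_enc/ε₀.
E = |Q_enc|/(4πε₀r²) = (6.68×10^-6)/(4π·8.85×10^-12·(1.6)²) = 2.35×10^4 N/C.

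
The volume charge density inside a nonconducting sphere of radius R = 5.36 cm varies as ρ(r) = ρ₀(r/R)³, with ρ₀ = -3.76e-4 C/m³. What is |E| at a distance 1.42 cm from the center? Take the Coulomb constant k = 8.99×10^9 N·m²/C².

By spherical symmetry E is radial; choose a Gaussian sphere of radius r = 1.42 cm (r < R).
Integrate the density: Q_enc = 4π ∫₀^r ρ₀(r'/R)^3 r'² dr' = 4πρ₀ r^6/(6·R³) = -4.193×10^-11 C.
Applying ∮E·dA = Q_enc/ε₀ with Φ = E(4πr²):
E = k|Q_enc|/r² = (8.99×10^9)(4.193×10^-11)/(0.0142)² = 1.87×10^3 N/C.

1.87e3 N/C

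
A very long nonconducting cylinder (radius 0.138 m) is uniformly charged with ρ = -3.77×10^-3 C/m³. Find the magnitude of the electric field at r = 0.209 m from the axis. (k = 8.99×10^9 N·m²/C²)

By cylindrical symmetry E is radial; use a coaxial Gaussian cylinder of radius 0.209 m and length L (r > 0.138 m, full cross-section enclosed).
λ_enc = ρ·πR² = (-3.77×10^-3)π(0.138)² = -2.256×10^-4 C/m.
Gauss's law: E·2πrL = λ_enc L/ε₀.
E = 2k|λ_enc|/r = 2(8.99×10^9)(2.256×10^-4)/(0.209) = 1.94e7 N/C.

E = 1.94e7 V/m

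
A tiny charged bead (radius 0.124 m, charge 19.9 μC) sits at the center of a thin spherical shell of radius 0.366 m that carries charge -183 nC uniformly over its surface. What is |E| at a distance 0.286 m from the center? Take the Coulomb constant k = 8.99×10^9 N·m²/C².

Symmetry ⇒ E = E(r) r̂. Gaussian sphere of radius r = 0.286 m (between the bodies, 0.124 m < r < 0.366 m).
Only the inner charge is enclosed; the outer shell contributes nothing inside itself. Q_enc = 19.9 μC = 1.99×10^-5 C.
By Gauss's law, ∮E·dA = E·4πr² = Q_enc/ε₀.
E = k|Q_enc|/r² = (8.99×10^9)(1.99×10^-5)/(0.286)² = 2.19e6 N/C.

|E| = 2.19e6 V/m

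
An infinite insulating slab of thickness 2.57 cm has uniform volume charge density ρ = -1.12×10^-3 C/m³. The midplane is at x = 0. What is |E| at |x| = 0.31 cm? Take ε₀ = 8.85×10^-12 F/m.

E ≈ 3.92×10^5 V/m

By symmetry E is perpendicular to the slab. A Gaussian pillbox from −0.31 cm to +0.31 cm (face area A) lies entirely within the slab.
Q_enc = ρ·(2x)·A and flux = 2EA, so 2EA = 2ρxA/ε₀ ⇒ E = |ρ|x/ε₀.
E = (1.12e-3)(0.0031)/(8.85×10^-12) = 3.92×10^5 N/C.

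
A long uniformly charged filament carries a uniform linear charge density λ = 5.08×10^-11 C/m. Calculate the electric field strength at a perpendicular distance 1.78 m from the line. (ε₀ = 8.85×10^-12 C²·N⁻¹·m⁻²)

Take a coaxial cylindrical Gaussian surface of radius r = 1.78 m and length L.
Q_enc = λL, so λ_enc = 5.08×10^-11 C/m.
Since E is radial and uniform over the curved surface, Φ = E·2πrL = Q_enc/ε₀ = λ_enc L/ε₀.
E = |λ_enc|/(2πε₀r) = (5.08×10^-11)/(2π·8.85×10^-12·1.78) = 0.513 N/C.

E = 0.513 N/C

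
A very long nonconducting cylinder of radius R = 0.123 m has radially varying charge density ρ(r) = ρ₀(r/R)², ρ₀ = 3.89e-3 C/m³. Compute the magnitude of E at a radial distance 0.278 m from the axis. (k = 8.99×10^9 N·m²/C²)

E = 5.98×10^6 N/C

Choose a coaxial cylinder of radius r = 0.278 m (arbitrary length L) as the Gaussian surface (r > R, full charge per length enclosed).
λ_enc = 2π ∫₀^R ρ₀(r'/R)^2 r' dr' = 2πρ₀R²/4 = 9.244×10^-5 C/m.
Applying ∮E·dA = Q_enc/ε₀ with the end caps contributing no flux:
E = 2k|λ_enc|/r = 2(8.99×10^9)(9.244×10^-5)/(0.278) = 5.98×10^6 N/C.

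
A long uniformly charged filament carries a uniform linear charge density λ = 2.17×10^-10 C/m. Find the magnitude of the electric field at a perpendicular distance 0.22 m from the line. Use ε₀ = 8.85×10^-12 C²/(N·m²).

By cylindrical symmetry E is radial; use a coaxial Gaussian cylinder of radius 0.22 m and length L.
Q_enc = λL, so λ_enc = 2.17×10^-10 C/m.
By Gauss's law (flux through the curved wall only), E·2πrL = λ_enc L/ε₀.
E = |λ_enc|/(2πε₀r) = (2.17×10^-10)/(2π·8.85×10^-12·0.22) = 17.7 N/C.

E = 17.7 N/C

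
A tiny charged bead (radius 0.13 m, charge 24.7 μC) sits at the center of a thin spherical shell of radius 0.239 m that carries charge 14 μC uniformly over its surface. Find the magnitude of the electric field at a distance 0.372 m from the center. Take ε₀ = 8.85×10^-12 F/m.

By spherical symmetry E is radial; choose a Gaussian sphere of radius r = 0.372 m (r > 0.239 m, enclosing both).
Q_enc = (24.7 μC) + (14 μC) = 3.87e-5 C.
Applying ∮E·dA = Q_enc/ε₀ with Φ = E(4πr²):
E = |Q_enc|/(4πε₀r²) = (3.87e-5)/(4π·8.85×10^-12·(0.372)²) = 2.51×10^6 N/C.

E ≈ 2.51×10^6 N/C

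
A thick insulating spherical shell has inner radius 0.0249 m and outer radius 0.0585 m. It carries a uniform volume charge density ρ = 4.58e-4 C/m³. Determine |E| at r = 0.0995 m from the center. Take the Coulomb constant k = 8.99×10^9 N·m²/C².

|E| = 3.22×10^5 V/m

Take a concentric spherical Gaussian surface of radius r = 0.0995 m (r > 0.0585 m, enclosing the whole shell).
Q_enc = ρ·(4π/3)(b³ − a³) = (4.58×10^-4)·(4π/3)·((0.0585)³ − (0.0249)³) = 3.545e-7 C.
Applying ∮E·dA = Q_enc/ε₀ with Φ = E(4πr²):
E = k|Q_enc|/r² = (8.99×10^9)(3.545×10^-7)/(0.0995)² = 3.22×10^5 N/C.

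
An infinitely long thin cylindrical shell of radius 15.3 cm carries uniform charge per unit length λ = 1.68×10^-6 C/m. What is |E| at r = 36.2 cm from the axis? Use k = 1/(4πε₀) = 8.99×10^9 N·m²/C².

By cylindrical symmetry E is radial; use a coaxial Gaussian cylinder of radius 36.2 cm and length L (r > 15.3 cm).
The full line charge is enclosed: λ_enc = 1.68e-6 C/m.
Since E is radial and uniform over the curved surface, Φ = E·2πrL = Q_enc/ε₀ = λ_enc L/ε₀.
E = 2k|λ_enc|/r = 2(8.99×10^9)(1.68×10^-6)/(0.362) = 8.34×10^4 N/C.

E ≈ 8.34e4 V/m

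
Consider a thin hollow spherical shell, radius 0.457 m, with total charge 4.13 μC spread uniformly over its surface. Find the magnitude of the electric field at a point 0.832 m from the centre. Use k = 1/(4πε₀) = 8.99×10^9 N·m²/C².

Use a concentric Gaussian sphere at r = 0.832 m (r > 0.457 m).
The entire shell is enclosed: Q_enc = 4.13×10^-6 C.
By Gauss's law, ∮E·dA = E·4πr² = Q_enc/ε₀.
E = k|Q_enc|/r² = (8.99×10^9)(4.13e-6)/(0.832)² = 5.36×10^4 N/C.

|E| = 5.36×10^4 N/C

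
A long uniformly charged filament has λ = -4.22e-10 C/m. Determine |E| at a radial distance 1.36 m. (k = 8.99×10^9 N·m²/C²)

5.58 N/C

Choose a coaxial cylinder of radius r = 1.36 m (arbitrary length L) as the Gaussian surface.
Q_enc = λL, so λ_enc = -4.22e-10 C/m.
By Gauss's law (flux through the curved wall only), E·2πrL = λ_enc L/ε₀.
E = 2k|λ_enc|/r = 2(8.99×10^9)(4.22×10^-10)/(1.36) = 5.58 N/C.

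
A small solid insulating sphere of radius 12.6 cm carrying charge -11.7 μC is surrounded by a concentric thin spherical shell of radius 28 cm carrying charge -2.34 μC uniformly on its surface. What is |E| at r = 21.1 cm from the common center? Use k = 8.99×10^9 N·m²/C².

E ≈ 2.36e6 N/C

Take a concentric spherical Gaussian surface of radius r = 21.1 cm (between the bodies, 12.6 cm < r < 28 cm).
The shell at 28 cm lies outside the Gaussian surface, so Q_enc = -11.7 μC = -1.17e-5 C.
Gauss's law: E·4πr² = Q_enc/ε₀.
E = k|Q_enc|/r² = (8.99×10^9)(1.17×10^-5)/(0.211)² = 2.36×10^6 N/C.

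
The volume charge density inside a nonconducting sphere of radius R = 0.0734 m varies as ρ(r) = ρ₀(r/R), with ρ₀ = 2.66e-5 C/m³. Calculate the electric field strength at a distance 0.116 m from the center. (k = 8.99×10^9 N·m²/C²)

E = 2.21e4 N/C

By spherical symmetry E is radial; choose a Gaussian sphere of radius r = 0.116 m (r > R, all charge enclosed).
Q_enc = 4π ∫₀^R ρ₀(r'/R)^1 r'² dr' = 4πρ₀R³/4 = 3.305e-8 C.
Since E is radial and uniform over the Gaussian sphere, Φ = E·4πr² = Q_enc/ε₀.
E = k|Q_enc|/r² = (8.99×10^9)(3.305×10^-8)/(0.116)² = 2.21×10^4 N/C.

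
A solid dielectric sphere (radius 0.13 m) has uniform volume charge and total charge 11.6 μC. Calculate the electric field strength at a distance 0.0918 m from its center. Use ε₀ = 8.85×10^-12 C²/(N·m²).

Take a concentric spherical Gaussian surface of radius r = 0.0918 m (r < R).
For a uniform sphere the enclosed fraction is (r/R)³, so Q_enc = (11.6 μC)(0.0918/0.13)³ = 4.085e-6 C.
Gauss's law: E·4πr² = Q_enc/ε₀.
E = |Q_enc|/(4πε₀r²) = (4.085×10^-6)/(4π·8.85×10^-12·(0.0918)²) = 4.36×10^6 N/C.

|E| = 4.36×10^6 N/C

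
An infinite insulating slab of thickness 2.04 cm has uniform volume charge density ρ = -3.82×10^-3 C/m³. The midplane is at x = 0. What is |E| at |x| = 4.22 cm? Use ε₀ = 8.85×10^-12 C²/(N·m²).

|E| ≈ 4.40×10^6 N/C

The point |x| = 4.22 cm lies outside the slab (half-thickness 0.0102 m). A symmetric pillbox spanning the full slab encloses Q_enc = ρ·d·A.
Flux = 2EA ⇒ E = |ρ|d/(2ε₀), independent of distance outside.
E = (3.82×10^-3)(0.0204)/(2·8.85×10^-12) = 4.40e6 N/C.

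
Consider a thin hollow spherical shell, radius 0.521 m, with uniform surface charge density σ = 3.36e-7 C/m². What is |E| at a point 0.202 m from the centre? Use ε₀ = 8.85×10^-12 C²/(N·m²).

Take a concentric spherical Gaussian surface of radius r = 0.202 m (inside the shell, r < 0.521 m).
No charge lies within this surface, so Q_enc = 0 and Gauss's law gives E·4πr² = 0 ⇒ E = 0.

E = 0 (no enclosed charge)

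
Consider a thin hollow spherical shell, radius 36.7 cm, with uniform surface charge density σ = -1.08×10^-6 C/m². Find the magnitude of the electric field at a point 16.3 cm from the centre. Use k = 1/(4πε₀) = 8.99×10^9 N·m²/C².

By spherical symmetry E is radial; choose a Gaussian sphere of radius r = 16.3 cm (inside the shell, r < 36.7 cm).
All the charge is outside the Gaussian surface: Q_enc = 0, hence E = 0 everywhere inside the shell.

E = 0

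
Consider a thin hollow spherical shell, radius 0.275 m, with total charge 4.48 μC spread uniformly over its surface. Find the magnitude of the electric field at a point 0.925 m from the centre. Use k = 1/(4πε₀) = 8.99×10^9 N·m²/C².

E ≈ 4.71×10^4 V/m

By spherical symmetry E is radial; choose a Gaussian sphere of radius r = 0.925 m (r > 0.275 m).
The entire shell is enclosed: Q_enc = 4.48e-6 C.
Since E is radial and uniform over the Gaussian sphere, Φ = E·4πr² = Q_enc/ε₀.
E = k|Q_enc|/r² = (8.99×10^9)(4.48×10^-6)/(0.925)² = 4.71×10^4 N/C.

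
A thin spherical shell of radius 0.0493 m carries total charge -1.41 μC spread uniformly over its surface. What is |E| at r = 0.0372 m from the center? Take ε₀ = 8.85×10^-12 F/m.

E = 0 (no enclosed charge)

Symmetry ⇒ E = E(r) r̂. Gaussian sphere of radius r = 0.0372 m (inside the shell, r < 0.0493 m).
All the charge is outside the Gaussian surface: Q_enc = 0, hence E = 0 everywhere inside the shell.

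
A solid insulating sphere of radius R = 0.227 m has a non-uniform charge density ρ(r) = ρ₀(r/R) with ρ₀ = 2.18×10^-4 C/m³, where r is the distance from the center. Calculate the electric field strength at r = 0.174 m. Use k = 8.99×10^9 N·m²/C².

|E| ≈ 8.21e5 N/C

By spherical symmetry E is radial; choose a Gaussian sphere of radius r = 0.174 m (r < R).
Q_enc = ∫₀^r ρ(r')·4πr'² dr' = (4πρ₀/R) ∫₀^r r'^3 dr' = 4πρ₀ r^4/(4·R) = 2.766×10^-6 C.
Gauss's law: E·4πr² = Q_enc/ε₀.
E = k|Q_enc|/r² = (8.99×10^9)(2.766×10^-6)/(0.174)² = 8.21×10^5 N/C.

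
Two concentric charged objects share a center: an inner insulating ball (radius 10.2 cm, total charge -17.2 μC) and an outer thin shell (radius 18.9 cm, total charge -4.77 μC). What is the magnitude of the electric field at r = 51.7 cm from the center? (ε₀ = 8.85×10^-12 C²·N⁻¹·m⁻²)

E ≈ 7.39e5 N/C

Symmetry ⇒ E = E(r) r̂. Gaussian sphere of radius r = 51.7 cm (r > 18.9 cm, enclosing both).
Q_enc = (-17.2 μC) + (-4.77 μC) = -2.197×10^-5 C.
Gauss's law: E·4πr² = Q_enc/ε₀.
E = |Q_enc|/(4πε₀r²) = (2.197e-5)/(4π·8.85×10^-12·(0.517)²) = 7.39×10^5 N/C.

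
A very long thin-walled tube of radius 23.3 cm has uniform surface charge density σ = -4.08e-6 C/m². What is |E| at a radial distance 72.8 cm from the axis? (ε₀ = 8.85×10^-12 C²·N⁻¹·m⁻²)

|E| ≈ 1.48×10^5 V/m

By cylindrical symmetry E is radial; use a coaxial Gaussian cylinder of radius 72.8 cm and length L (r > 23.3 cm).
The whole shell is enclosed: λ_enc = σ·2πR = (-4.08e-6)·2π·(0.233) = -5.973×10^-6 C/m.
Applying ∮E·dA = Q_enc/ε₀ with the end caps contributing no flux:
E = |λ_enc|/(2πε₀r) = (5.973×10^-6)/(2π·8.85×10^-12·0.728) = 1.48×10^5 N/C.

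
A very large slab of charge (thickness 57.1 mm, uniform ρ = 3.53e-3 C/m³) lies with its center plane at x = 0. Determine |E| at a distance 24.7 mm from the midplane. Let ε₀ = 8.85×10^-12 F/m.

By symmetry E is perpendicular to the slab. A Gaussian pillbox from −24.7 mm to +24.7 mm (face area A) lies entirely within the slab.
Q_enc = ρ·(2x)·A and flux = 2EA, so 2EA = 2ρxA/ε₀ ⇒ E = |ρ|x/ε₀.
E = (3.53×10^-3)(0.0247)/(8.85×10^-12) = 9.85×10^6 N/C.

|E| = 9.85×10^6 N/C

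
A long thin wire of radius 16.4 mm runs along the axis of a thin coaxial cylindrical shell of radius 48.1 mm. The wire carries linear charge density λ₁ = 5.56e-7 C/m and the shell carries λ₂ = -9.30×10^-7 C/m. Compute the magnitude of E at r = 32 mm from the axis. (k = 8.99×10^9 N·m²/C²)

E ≈ 3.12×10^5 N/C

Choose a coaxial cylinder of radius r = 32 mm (arbitrary length L) as the Gaussian surface (between the conductors, 16.4 mm < r < 48.1 mm).
Only the inner wire is enclosed; the outer shell contributes nothing inside itself. λ_enc = λ₁ = 5.56e-7 C/m.
Since E is radial and uniform over the curved surface, Φ = E·2πrL = Q_enc/ε₀ = λ_enc L/ε₀.
E = 2k|λ_enc|/r = 2(8.99×10^9)(5.56e-7)/(0.032) = 3.12e5 N/C.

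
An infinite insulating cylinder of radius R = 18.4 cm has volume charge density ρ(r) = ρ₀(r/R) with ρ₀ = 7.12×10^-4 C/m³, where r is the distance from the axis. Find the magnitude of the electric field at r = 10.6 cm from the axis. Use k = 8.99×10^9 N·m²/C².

By cylindrical symmetry E is radial; use a coaxial Gaussian cylinder of radius 10.6 cm and length L (r < R).
Integrating ρ over the cross-section to radius r: λ_enc = (2πρ₀/R) ∫₀^r r'^2 dr' = 2πρ₀ r^3/(3·R) = 9.652e-6 C/m.
Gauss's law: E·2πrL = λ_enc L/ε₀.
E = 2k|λ_enc|/r = 2(8.99×10^9)(9.652e-6)/(0.106) = 1.64×10^6 N/C.

1.64×10^6 V/m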